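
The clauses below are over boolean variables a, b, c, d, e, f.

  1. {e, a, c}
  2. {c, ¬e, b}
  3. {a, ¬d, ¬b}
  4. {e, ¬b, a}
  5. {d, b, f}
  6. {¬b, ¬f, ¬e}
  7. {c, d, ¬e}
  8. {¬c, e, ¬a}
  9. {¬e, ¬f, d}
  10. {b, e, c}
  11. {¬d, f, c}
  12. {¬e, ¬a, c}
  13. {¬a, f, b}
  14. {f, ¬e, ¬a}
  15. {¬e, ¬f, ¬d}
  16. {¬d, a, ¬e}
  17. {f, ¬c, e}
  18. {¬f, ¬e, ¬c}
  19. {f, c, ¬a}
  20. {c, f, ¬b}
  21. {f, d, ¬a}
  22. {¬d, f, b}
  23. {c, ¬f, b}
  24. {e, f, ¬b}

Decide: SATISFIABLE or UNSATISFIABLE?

SATISFIABLE

Try a = False.
Set b = False and propagate.
For the remaining variables, c = True, d = True, e = False, f = True works.
So a=F, b=F, c=T, d=T, e=F, f=T is a satisfying assignment.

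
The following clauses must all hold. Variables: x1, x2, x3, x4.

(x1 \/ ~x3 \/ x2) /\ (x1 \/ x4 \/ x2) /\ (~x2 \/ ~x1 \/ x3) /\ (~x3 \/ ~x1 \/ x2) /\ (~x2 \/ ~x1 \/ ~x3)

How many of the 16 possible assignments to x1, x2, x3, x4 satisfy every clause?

Satisfying assignments:
  x1=0 x2=0 x3=0 x4=1
  x1=0 x2=1 x3=0 x4=0
  x1=0 x2=1 x3=0 x4=1
  x1=0 x2=1 x3=1 x4=0
  x1=0 x2=1 x3=1 x4=1
  x1=1 x2=0 x3=0 x4=0
  x1=1 x2=0 x3=0 x4=1
That's 7 in total.

7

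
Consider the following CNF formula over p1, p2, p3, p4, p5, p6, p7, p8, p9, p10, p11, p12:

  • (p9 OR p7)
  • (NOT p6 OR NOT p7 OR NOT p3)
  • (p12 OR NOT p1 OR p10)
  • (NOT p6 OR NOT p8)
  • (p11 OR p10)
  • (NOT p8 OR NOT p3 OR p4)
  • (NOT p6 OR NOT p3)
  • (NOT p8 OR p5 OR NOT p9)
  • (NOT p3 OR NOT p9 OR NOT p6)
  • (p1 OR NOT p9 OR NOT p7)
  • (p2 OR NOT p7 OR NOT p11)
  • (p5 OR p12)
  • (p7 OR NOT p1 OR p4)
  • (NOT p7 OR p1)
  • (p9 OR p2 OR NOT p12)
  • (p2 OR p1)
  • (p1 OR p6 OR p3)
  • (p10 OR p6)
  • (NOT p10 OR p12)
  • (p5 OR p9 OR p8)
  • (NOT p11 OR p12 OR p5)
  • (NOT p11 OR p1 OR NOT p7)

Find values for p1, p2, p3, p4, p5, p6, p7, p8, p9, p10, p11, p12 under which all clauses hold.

p1 = True, p2 = True, p3 = False, p4 = False, p5 = False, p6 = True, p7 = True, p8 = False, p9 = True, p10 = False, p11 = True, p12 = True

Pure literal: p2 appears only positively; assign p2 = True.
Try p1 = True.
The remaining clauses are satisfied by p3 = False, p4 = False, p5 = False, p6 = True, p7 = True, p8 = False, p9 = True, p10 = False, p11 = True, p12 = True.
Every clause has at least one true literal under this assignment.
Check each clause:
  1. (p9 OR p7) — p9 is true.
  2. (NOT p7 OR NOT p3 OR NOT p6) — NOT p3 is true.
  3. (p10 OR p12 OR NOT p1) — p12 is true.
  4. (NOT p8 OR NOT p6) — NOT p8 is true.
  5. (p11 OR p10) — p11 is true.
  6. (NOT p3 OR p4 OR NOT p8) — NOT p8 is true.
  7. (NOT p3 OR NOT p6) — NOT p3 is true.
  8. (p5 OR NOT p8 OR NOT p9) — NOT p8 is true.
  9. (NOT p6 OR NOT p3 OR NOT p9) — NOT p3 is true.
  10. (NOT p7 OR NOT p9 OR p1) — p1 is true.
  11. (NOT p7 OR p2 OR NOT p11) — p2 is true.
  12. (p5 OR p12) — p12 is true.
  13. (p4 OR p7 OR NOT p1) — p7 is true.
  14. (NOT p7 OR p1) — p1 is true.
  15. (NOT p12 OR p9 OR p2) — p9 is true.
  16. (p1 OR p2) — p1 is true.
  17. (p3 OR p6 OR p1) — p1 is true.
  18. (p10 OR p6) — p6 is true.
  19. (p12 OR NOT p10) — p12 is true.
  20. (p8 OR p9 OR p5) — p9 is true.
  21. (p5 OR p12 OR NOT p11) — p12 is true.
  22. (NOT p7 OR NOT p11 OR p1) — p1 is true.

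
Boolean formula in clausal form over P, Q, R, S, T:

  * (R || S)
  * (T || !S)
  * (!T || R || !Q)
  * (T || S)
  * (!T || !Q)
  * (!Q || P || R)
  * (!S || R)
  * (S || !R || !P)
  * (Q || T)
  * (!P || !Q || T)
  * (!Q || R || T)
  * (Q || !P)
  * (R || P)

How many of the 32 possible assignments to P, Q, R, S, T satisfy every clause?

2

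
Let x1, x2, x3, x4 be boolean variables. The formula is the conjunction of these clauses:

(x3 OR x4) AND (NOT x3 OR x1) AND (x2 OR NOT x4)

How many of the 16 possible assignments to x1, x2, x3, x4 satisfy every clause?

Satisfying assignments:
  x1=F x2=T x3=F x4=T
  x1=T x2=F x3=T x4=F
  x1=T x2=T x3=F x4=T
  x1=T x2=T x3=T x4=F
  x1=T x2=T x3=T x4=T
Count: 5.

5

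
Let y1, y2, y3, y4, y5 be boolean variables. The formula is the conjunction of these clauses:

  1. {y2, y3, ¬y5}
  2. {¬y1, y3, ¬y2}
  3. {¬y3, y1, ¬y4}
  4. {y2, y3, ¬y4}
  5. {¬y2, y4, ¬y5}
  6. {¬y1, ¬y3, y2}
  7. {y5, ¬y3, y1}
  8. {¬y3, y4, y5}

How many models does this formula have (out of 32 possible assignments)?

Case analysis on y3 and y2:
  y3=1, y2=1: remaining (y1,y4,y5) ∈ {(1,1,0); (1,1,1)} — 2.
  y3=1, y2=0: remaining (y1,y4,y5) ∈ {(0,0,1)} — 1.
  y3=0, y2=1: remaining (y1,y4,y5) ∈ {(0,0,0); (0,1,0); (0,1,1)} — 3.
  y3=0, y2=0: remaining (y1,y4,y5) ∈ {(0,0,0); (1,0,0)} — 2.
Total: 2 + 1 + 3 + 2 = 8.

8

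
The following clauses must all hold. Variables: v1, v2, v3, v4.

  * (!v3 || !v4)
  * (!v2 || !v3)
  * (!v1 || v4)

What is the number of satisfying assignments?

Satisfying assignments:
  v1=0 v2=0 v3=0 v4=0
  v1=0 v2=0 v3=0 v4=1
  v1=0 v2=0 v3=1 v4=0
  v1=0 v2=1 v3=0 v4=0
  v1=0 v2=1 v3=0 v4=1
  v1=1 v2=0 v3=0 v4=1
  v1=1 v2=1 v3=0 v4=1
That's 7 in total.

7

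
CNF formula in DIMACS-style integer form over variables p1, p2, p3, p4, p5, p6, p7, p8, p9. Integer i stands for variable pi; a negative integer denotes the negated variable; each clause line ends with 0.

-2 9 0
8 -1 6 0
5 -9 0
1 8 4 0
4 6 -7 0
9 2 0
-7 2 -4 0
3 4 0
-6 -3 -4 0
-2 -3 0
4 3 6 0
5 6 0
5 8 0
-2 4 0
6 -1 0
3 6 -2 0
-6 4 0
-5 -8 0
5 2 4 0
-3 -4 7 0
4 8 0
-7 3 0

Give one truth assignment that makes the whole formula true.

Set p1 = True and propagate.
  then p6 is forced to True.
  then p4 is forced to True.
  then p3 is forced to False.
  then p7 is forced to False.
Try p2 = True.
  then p9 is forced to True.
  then p5 is forced to True.
  then p8 is forced to False.
Every clause has at least one true literal under this assignment.

p1=T, p2=T, p3=F, p4=T, p5=T, p6=T, p7=F, p8=F, p9=T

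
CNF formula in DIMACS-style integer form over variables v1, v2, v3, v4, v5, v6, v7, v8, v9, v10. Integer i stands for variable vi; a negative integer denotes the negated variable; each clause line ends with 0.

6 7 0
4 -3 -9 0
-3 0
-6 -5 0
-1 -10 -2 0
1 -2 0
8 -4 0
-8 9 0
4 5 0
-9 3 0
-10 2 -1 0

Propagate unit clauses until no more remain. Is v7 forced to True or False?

True

Unit clause (!v3) sets v3 = False.
From (v3 || !v9) and v3 = False: v9 = False.
In (v9 || !v8), v9 is now false; !v8 must hold, so v8 = False.
(!v4 || v8): since v8 = False, the clause reduces to (!v4). v4 = False.
(v4 || v5) with v4 = False leaves only v5, so v5 = True.
(!v5 || !v6): since v5 = True, the clause reduces to (!v6). v6 = False.
(v7 || v6) with v6 = False leaves only v7, so v7 = True.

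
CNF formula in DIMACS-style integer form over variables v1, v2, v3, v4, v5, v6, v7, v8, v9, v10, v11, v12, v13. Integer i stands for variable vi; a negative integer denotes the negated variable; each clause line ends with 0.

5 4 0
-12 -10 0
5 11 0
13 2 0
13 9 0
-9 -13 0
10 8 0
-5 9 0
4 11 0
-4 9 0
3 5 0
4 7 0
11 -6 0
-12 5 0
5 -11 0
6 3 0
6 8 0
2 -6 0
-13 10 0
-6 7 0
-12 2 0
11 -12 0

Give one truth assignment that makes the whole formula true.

v2 occurs only positively in the remaining clauses — set v2 = True.
Pure literal: v3 appears only positively; assign v3 = True.
Branch on v4: take v4 = True.
  then v9 is forced to True.
  then v13 is forced to False.
The remaining clauses are satisfied by v1 = True, v5 = True, v6 = True, v7 = True, v8 = True, v10 = False, v11 = True, v12 = False.

v1=T, v2=T, v3=T, v4=T, v5=T, v6=T, v7=T, v8=T, v9=T, v10=F, v11=T, v12=F, v13=F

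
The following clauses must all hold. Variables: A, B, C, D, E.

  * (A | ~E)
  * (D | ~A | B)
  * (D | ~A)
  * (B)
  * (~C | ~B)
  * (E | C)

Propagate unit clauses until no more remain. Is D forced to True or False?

True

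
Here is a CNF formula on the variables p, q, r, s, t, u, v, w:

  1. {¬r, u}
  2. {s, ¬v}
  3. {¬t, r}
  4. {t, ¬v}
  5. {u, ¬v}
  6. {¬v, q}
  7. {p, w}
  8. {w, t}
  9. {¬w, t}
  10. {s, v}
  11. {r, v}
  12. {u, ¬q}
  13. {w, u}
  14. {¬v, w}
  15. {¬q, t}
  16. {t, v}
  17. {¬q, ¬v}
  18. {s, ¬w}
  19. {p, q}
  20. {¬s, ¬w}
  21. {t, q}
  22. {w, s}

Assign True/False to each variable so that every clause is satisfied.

p=True, q=True, r=True, s=True, t=True, u=True, v=False, w=False

Check each clause:
  1. {¬r, u} — u is true.
  2. {¬v, s} — ¬v is true.
  3. {¬t, r} — r is true.
  4. {t, ¬v} — ¬v is true.
  5. {¬v, u} — ¬v is true.
  6. {¬v, q} — ¬v is true.
  7. {p, w} — p is true.
  8. {w, t} — t is true.
  9. {t, ¬w} — ¬w is true.
  10. {s, v} — s is true.
  11. {v, r} — r is true.
  12. {¬q, u} — u is true.
  13. {w, u} — u is true.
  14. {w, ¬v} — ¬v is true.
  15. {¬q, t} — t is true.
  16. {v, t} — t is true.
  17. {¬v, ¬q} — ¬v is true.
  18. {¬w, s} — ¬w is true.
  19. {p, q} — p is true.
  20. {¬s, ¬w} — ¬w is true.
  21. {t, q} — q is true.
  22. {w, s} — s is true.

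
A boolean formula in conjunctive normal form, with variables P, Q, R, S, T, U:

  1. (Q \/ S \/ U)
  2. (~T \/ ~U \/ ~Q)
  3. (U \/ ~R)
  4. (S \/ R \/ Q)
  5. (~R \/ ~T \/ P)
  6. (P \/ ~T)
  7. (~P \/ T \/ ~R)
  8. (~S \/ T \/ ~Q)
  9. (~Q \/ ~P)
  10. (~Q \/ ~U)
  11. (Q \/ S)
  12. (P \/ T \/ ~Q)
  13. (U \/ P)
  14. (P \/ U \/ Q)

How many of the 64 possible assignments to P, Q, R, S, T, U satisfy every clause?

7

The models are:
  P=F Q=F R=F S=T T=F U=T
  P=F Q=F R=T S=T T=F U=T
  P=T Q=F R=F S=T T=F U=F
  P=T Q=F R=F S=T T=F U=T
  P=T Q=F R=F S=T T=T U=F
  P=T Q=F R=F S=T T=T U=T
  P=T Q=F R=T S=T T=T U=T
Count: 7.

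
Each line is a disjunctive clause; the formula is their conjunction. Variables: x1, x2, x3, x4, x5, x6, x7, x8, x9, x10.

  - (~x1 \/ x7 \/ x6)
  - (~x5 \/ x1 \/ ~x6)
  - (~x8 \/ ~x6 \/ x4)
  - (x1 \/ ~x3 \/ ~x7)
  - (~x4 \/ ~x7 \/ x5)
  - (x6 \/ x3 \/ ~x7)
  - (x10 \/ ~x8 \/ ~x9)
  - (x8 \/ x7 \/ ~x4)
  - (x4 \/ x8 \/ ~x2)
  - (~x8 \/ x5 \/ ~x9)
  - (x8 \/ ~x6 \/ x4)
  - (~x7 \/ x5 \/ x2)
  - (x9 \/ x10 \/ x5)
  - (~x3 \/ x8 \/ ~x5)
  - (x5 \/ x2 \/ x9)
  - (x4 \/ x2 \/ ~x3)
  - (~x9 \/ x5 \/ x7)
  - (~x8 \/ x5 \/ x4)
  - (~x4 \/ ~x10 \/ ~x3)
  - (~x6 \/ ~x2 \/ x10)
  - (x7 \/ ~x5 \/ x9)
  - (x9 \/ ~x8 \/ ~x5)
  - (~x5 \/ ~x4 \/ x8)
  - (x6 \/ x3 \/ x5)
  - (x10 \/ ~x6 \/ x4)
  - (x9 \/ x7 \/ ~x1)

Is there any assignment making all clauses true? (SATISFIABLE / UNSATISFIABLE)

SATISFIABLE

Try x1 = False.
For the remaining variables, x2 = False, x3 = False, x4 = False, x5 = True, x6 = False, x7 = False, x8 = False, x9 = True, x10 = True works.
So x1=0, x2=0, x3=0, x4=0, x5=1, x6=0, x7=0, x8=0, x9=1, x10=1 is a satisfying assignment.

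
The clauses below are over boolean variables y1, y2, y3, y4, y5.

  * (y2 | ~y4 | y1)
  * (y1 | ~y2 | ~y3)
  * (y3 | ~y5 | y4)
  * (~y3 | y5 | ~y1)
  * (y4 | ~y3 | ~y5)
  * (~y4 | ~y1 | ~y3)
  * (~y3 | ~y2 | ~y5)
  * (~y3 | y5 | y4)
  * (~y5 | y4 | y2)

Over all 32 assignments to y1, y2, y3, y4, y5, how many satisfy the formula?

10

Split on y3, then y4.
  y3=T, y4=T: a clause becomes empty — 0.
  y3=T, y4=F: a clause becomes empty — 0.
  y3=F, y4=T: y5 free; 3 ways for (y1,y2) × 2^1 = 6.
  y3=F, y4=F: remaining (y1,y2,y5) ∈ {(F,F,F); (F,T,F); (T,F,F); (T,T,F)} — 4.
Total: 0 + 0 + 6 + 4 = 10.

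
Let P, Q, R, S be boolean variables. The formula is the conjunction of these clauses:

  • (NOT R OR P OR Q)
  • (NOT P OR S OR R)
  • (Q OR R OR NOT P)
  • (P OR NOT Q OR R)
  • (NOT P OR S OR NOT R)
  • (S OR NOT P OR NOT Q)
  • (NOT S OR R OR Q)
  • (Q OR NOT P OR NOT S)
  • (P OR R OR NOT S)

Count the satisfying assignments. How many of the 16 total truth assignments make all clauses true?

5

Satisfying assignments:
  P=0 Q=0 R=0 S=0
  P=0 Q=1 R=1 S=0
  P=0 Q=1 R=1 S=1
  P=1 Q=1 R=0 S=1
  P=1 Q=1 R=1 S=1
That's 5 in total.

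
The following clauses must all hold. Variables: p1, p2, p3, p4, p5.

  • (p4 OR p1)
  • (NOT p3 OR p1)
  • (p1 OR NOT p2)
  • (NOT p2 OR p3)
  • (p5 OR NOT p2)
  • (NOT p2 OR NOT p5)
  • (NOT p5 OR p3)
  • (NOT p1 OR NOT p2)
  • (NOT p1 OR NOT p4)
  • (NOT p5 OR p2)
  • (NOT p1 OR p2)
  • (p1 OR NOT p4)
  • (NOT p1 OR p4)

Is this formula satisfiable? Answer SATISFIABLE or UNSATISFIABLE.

UNSATISFIABLE

p1 = True:
  propagation gives p2=False; an empty clause results — contradiction.
p1 = False:
  propagation gives p4=True; an empty clause results — contradiction.
Every branch closes, so no satisfying assignment exists.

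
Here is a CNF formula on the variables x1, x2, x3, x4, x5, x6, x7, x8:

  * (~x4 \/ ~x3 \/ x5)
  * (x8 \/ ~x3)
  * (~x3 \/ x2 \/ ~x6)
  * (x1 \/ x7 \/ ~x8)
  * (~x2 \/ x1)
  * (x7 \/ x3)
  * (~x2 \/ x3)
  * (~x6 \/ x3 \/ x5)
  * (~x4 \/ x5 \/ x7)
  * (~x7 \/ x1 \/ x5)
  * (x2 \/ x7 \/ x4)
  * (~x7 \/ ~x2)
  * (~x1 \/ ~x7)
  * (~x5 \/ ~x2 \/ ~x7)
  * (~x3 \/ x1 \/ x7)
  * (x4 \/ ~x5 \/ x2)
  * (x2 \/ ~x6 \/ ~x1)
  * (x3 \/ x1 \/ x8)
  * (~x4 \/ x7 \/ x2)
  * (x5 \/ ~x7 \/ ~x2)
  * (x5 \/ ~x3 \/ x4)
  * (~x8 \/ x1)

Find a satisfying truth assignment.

Pure literal: x6 appears only negated; assign x6 = False.
Set x1 = True and propagate.
  then x7 is forced to False.
  then x3 is forced to True.
  then x8 is forced to True.
For the remaining variables, x2 = True, x4 = True, x5 = True works.
Every clause has at least one true literal under this assignment.

x1=True, x2=True, x3=True, x4=True, x5=True, x6=False, x7=False, x8=True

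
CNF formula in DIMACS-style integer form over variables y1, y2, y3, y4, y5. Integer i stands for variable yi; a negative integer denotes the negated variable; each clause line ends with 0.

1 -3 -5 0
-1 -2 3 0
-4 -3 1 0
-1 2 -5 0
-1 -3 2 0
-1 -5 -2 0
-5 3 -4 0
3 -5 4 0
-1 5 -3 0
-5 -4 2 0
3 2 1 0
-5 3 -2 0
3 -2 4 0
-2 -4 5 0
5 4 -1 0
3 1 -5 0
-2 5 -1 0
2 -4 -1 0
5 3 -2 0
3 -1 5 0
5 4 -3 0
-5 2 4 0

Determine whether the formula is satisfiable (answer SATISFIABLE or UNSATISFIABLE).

y5 = True:
  y2 = True:
    propagation gives y1=False, y3=False; an empty clause results — contradiction.
  y2 = False:
    propagation gives y1=False, y3=False; an empty clause results — contradiction.
y5 = False:
  y1 = True:
    propagation gives y3=False; an empty clause results — contradiction.
  y1 = False:
    y3 = True:
      propagation gives y4=False; contradiction.
    y3 = False:
      propagation gives y2=True; contradiction.
Every branch closes, so no satisfying assignment exists.

UNSATISFIABLE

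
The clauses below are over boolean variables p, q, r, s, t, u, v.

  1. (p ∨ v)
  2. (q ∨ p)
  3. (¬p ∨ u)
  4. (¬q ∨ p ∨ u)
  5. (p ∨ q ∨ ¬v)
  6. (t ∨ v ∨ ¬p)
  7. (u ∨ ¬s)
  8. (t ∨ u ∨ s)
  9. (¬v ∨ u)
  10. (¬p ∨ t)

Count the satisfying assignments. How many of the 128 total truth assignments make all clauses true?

Case analysis on p and u:
  p=1, u=1: forces t=1; q, r, s, v free → 2^4 = 16.
  p=1, u=0: a clause becomes empty — 0.
  p=0, u=1: forces q=1; v=1; r, s, t free → 2^3 = 8.
  p=0, u=0: a clause becomes empty — 0.
Total: 16 + 0 + 8 + 0 = 24.

24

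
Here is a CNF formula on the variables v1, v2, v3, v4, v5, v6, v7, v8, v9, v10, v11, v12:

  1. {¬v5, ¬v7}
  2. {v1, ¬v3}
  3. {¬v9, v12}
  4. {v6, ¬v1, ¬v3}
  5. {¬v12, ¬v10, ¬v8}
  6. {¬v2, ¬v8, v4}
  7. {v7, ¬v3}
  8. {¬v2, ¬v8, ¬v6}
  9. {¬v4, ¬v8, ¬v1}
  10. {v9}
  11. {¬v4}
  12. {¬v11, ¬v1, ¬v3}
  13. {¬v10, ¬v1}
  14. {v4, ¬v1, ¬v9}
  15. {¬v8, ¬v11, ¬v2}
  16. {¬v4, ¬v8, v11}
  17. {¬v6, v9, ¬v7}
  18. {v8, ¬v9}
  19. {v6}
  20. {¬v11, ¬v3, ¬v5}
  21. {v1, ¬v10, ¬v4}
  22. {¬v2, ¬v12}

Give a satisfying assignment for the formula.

v1=False, v2=False, v3=False, v4=False, v5=False, v6=True, v7=False, v8=True, v9=True, v10=False, v11=True, v12=True

Unit propagation: (v9) forces v9 = True.
Unit propagation: (v12) forces v12 = True.
(¬v4) is a unit clause, so v4 = False.
The clause (¬v1) is unit: v1 must be False.
Unit propagation: (¬v3) forces v3 = False.
The clause (v8) is unit: v8 must be True.
Unit propagation: (¬v10) forces v10 = False.
The clause (¬v2) is unit: v2 must be False.
The clause (v6) is unit: v6 must be True.
Pure literal: v5 appears only negated; assign v5 = False.
Pure literal: v7 appears only negated; assign v7 = False.
v11 is now unconstrained; take v11 = True.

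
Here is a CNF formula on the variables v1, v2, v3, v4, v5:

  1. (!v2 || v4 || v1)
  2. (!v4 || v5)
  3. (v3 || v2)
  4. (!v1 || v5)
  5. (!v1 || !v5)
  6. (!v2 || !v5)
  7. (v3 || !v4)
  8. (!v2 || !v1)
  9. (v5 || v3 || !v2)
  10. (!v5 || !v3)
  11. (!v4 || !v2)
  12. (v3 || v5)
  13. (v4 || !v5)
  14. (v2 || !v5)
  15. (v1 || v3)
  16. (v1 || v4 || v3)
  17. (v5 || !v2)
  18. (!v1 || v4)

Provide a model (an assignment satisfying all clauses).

v1=0, v2=0, v3=1, v4=0, v5=0

Check each clause:
  1. (!v2 || v4 || v1) — !v2 is true.
  2. (!v4 || v5) — !v4 is true.
  3. (v3 || v2) — v3 is true.
  4. (v5 || !v1) — !v1 is true.
  5. (!v5 || !v1) — !v5 is true.
  6. (!v5 || !v2) — !v5 is true.
  7. (v3 || !v4) — v3 is true.
  8. (!v1 || !v2) — !v2 is true.
  9. (!v2 || v5 || v3) — v3 is true.
  10. (!v5 || !v3) — !v5 is true.
  11. (!v4 || !v2) — !v4 is true.
  12. (v5 || v3) — v3 is true.
  13. (v4 || !v5) — !v5 is true.
  14. (!v5 || v2) — !v5 is true.
  15. (v1 || v3) — v3 is true.
  16. (v4 || v1 || v3) — v3 is true.
  17. (v5 || !v2) — !v2 is true.
  18. (!v1 || v4) — !v1 is true.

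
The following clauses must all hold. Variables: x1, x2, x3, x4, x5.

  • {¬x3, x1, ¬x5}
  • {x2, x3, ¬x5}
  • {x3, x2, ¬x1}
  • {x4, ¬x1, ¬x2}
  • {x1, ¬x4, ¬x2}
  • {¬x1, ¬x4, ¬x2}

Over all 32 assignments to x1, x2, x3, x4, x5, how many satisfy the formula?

11

Case analysis on x1 and x2:
  x1=T, x2=T: a clause becomes empty — 0.
  x1=T, x2=F: remaining (x3,x4,x5) ∈ {(T,F,F); (T,F,T); (T,T,F); (T,T,T)} — 4.
  x1=F, x2=T: remaining (x3,x4,x5) ∈ {(F,F,F); (F,F,T); (T,F,F)} — 3.
  x1=F, x2=F: remaining (x3,x4,x5) ∈ {(F,F,F); (F,T,F); (T,F,F); (T,T,F)} — 4.
Total: 0 + 4 + 3 + 4 = 11.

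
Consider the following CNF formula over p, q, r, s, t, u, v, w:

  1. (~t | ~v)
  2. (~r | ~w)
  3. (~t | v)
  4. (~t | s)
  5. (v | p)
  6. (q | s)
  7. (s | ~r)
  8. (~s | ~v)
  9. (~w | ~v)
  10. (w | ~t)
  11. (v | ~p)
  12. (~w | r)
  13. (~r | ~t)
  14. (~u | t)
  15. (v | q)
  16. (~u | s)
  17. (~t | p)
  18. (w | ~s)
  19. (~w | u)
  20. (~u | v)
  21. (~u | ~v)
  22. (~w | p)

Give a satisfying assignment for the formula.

Pure literal: q appears only positively; assign q = True.
Try p = False.
  then v is forced to True.
  then t is forced to False.
  then s is forced to False.
  then r is forced to False.
  then w is forced to False.
  then u is forced to False.

p = False, q = True, r = False, s = False, t = False, u = False, v = True, w = False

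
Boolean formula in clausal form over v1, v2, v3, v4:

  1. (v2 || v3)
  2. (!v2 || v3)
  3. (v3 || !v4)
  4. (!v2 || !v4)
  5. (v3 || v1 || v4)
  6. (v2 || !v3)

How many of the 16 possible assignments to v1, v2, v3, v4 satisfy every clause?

2

The models are:
  v1=F v2=T v3=T v4=F
  v1=T v2=T v3=T v4=F
That's 2 in total.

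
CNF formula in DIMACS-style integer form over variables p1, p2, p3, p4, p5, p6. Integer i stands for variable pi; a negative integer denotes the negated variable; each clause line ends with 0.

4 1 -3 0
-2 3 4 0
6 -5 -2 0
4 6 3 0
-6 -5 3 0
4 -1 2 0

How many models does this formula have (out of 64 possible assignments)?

28

Case analysis on p3 and p4:
  p3=T, p4=T: p1 free; 7 ways for (p2,p5,p6) × 2^1 = 14.
  p3=T, p4=F: remaining (p1,p2,p5,p6) ∈ {(T,T,F,F); (T,T,F,T); (T,T,T,T)} — 3.
  p3=F, p4=T: p1 free; 5 ways for (p2,p5,p6) × 2^1 = 10.
  p3=F, p4=F: remaining (p1,p2,p5,p6) ∈ {(F,F,F,T)} — 1.
Total: 14 + 3 + 10 + 1 = 28.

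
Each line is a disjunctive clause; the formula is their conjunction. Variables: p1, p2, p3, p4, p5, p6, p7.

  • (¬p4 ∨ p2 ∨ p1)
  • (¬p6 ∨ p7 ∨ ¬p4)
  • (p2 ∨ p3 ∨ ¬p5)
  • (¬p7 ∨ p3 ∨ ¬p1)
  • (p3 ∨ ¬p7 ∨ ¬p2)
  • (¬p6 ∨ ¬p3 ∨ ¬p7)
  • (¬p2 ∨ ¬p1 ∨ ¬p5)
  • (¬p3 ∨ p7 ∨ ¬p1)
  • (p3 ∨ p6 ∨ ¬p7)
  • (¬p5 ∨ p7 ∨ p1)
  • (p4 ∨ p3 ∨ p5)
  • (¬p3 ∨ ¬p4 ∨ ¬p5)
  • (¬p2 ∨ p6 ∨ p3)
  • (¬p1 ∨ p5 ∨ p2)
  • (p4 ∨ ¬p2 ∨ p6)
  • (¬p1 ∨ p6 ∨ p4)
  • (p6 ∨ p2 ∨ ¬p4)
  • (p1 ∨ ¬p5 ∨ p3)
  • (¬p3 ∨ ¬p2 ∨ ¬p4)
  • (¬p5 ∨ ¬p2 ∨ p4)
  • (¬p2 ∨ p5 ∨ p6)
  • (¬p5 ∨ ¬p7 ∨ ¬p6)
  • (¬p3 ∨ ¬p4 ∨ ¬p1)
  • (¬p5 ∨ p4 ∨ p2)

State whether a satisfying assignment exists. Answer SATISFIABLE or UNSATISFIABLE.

SATISFIABLE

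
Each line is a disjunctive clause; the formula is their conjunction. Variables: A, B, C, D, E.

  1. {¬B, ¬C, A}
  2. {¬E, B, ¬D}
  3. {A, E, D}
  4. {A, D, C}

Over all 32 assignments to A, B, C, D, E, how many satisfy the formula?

19

Case analysis on A and D:
  A=T, D=T: C free; 3 ways for (B,E) × 2^1 = 6.
  A=T, D=F: B, C, E free → 2^3 = 8.
  A=F, D=T: remaining (B,C,E) ∈ {(F,F,F); (F,T,F); (T,F,F); (T,F,T)} — 4.
  A=F, D=F: remaining (B,C,E) ∈ {(F,T,T)} — 1.
Total: 6 + 8 + 4 + 1 = 19.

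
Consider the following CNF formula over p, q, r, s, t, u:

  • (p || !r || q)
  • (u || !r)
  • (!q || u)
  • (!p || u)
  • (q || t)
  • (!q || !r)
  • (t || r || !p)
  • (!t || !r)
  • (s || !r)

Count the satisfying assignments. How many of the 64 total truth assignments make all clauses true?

Case analysis on r and q:
  r=1, q=1: a clause becomes empty — 0.
  r=1, q=0: a clause becomes empty — 0.
  r=0, q=1: s free; 3 ways for (p,t,u) × 2^1 = 6.
  r=0, q=0: s free; 3 ways for (p,t,u) × 2^1 = 6.
Total: 0 + 0 + 6 + 6 = 12.

12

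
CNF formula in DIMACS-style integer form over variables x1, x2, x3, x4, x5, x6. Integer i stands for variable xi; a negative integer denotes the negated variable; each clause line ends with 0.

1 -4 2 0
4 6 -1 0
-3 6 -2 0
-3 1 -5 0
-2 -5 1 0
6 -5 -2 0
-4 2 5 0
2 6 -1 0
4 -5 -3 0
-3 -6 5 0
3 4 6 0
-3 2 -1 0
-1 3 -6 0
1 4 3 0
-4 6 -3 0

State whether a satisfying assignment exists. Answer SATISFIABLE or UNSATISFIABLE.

SATISFIABLE

Branch on x1: take x1 = False.
Set x2 = True and propagate.
  then x5 is forced to False.
Set x3 = False and propagate.
  then x4 is forced to True.
x6 is now unconstrained; take x6 = False.
So x1=F, x2=T, x3=F, x4=T, x5=F, x6=F is a satisfying assignment.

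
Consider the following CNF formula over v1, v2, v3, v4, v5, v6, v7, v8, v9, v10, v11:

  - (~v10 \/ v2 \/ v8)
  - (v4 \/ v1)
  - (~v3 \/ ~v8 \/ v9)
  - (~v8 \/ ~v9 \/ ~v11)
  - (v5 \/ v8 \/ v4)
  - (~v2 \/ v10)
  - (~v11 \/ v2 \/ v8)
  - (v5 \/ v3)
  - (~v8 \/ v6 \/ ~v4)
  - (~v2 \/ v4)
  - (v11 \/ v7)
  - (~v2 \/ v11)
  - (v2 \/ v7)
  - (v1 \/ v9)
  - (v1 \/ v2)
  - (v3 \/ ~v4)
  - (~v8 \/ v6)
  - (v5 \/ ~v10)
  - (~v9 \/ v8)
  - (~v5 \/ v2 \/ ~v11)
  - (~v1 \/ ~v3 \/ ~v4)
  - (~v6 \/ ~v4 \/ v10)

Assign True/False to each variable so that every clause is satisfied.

v1=1, v2=0, v3=1, v4=0, v5=1, v6=1, v7=1, v8=1, v9=1, v10=1, v11=0

v7 occurs only positively in the remaining clauses — set v7 = True.
Set v1 = True and propagate.
Try v2 = False.
Try v3 = True.
  then v4 is forced to False.
For the remaining variables, v5 = True, v6 = True, v8 = True, v9 = True, v10 = True, v11 = False works.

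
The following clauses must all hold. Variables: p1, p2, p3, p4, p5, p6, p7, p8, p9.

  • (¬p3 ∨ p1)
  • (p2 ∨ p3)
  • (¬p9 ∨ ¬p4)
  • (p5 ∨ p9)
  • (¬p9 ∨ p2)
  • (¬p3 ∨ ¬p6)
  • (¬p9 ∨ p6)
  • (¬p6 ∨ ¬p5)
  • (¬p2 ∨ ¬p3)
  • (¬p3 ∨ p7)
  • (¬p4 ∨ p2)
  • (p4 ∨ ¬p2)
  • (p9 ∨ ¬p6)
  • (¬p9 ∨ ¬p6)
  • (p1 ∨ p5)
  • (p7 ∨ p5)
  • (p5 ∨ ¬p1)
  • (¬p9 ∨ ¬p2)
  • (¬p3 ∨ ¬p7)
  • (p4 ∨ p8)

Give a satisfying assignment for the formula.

p1=0, p2=1, p3=0, p4=1, p5=1, p6=0, p7=1, p8=0, p9=0

Check each clause:
  1. (p1 ∨ ¬p3) — ¬p3 is true.
  2. (p3 ∨ p2) — p2 is true.
  3. (¬p4 ∨ ¬p9) — ¬p9 is true.
  4. (p5 ∨ p9) — p5 is true.
  5. (¬p9 ∨ p2) — p2 is true.
  6. (¬p6 ∨ ¬p3) — ¬p6 is true.
  7. (p6 ∨ ¬p9) — ¬p9 is true.
  8. (¬p5 ∨ ¬p6) — ¬p6 is true.
  9. (¬p3 ∨ ¬p2) — ¬p3 is true.
  10. (p7 ∨ ¬p3) — ¬p3 is true.
  11. (p2 ∨ ¬p4) — p2 is true.
  12. (¬p2 ∨ p4) — p4 is true.
  13. (p9 ∨ ¬p6) — ¬p6 is true.
  14. (¬p6 ∨ ¬p9) — ¬p6 is true.
  15. (p5 ∨ p1) — p5 is true.
  16. (p5 ∨ p7) — p5 is true.
  17. (p5 ∨ ¬p1) — p5 is true.
  18. (¬p9 ∨ ¬p2) — ¬p9 is true.
  19. (¬p3 ∨ ¬p7) — ¬p3 is true.
  20. (p4 ∨ p8) — p4 is true.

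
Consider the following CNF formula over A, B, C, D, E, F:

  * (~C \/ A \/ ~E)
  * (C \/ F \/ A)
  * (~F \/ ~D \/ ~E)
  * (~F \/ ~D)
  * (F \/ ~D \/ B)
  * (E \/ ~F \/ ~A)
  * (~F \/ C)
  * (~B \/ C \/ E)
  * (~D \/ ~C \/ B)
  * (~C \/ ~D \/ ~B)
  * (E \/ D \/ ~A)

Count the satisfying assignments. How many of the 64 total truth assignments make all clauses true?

Case analysis on C and D:
  C=T, D=T: a clause becomes empty — 0.
  C=T, D=F: B, F free; 2 ways for (A,E) × 2^2 = 8.
  C=F, D=T: remaining (A,B,E,F) ∈ {(T,T,T,F)} — 1.
  C=F, D=F: remaining (A,B,E,F) ∈ {(T,F,T,F); (T,T,T,F)} — 2.
Total: 0 + 8 + 1 + 2 = 11.

11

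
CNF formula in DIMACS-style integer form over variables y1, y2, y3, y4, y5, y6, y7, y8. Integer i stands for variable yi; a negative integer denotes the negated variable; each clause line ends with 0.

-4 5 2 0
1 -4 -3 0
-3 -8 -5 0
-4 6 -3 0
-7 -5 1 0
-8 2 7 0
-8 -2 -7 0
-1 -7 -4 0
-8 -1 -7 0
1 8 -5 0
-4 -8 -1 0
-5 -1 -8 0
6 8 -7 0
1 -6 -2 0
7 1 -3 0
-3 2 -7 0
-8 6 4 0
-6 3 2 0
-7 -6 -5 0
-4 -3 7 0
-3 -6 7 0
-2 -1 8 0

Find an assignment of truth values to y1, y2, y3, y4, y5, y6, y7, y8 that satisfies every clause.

Try y1 = True.
For the remaining variables, y2 = False, y3 = False, y4 = False, y5 = True, y6 = False, y7 = False, y8 = False works.
Check each clause:
  1. (NOT y4 OR y2 OR y5) — NOT y4 is true.
  2. (NOT y4 OR NOT y3 OR y1) — y1 is true.
  3. (NOT y3 OR NOT y5 OR NOT y8) — NOT y8 is true.
  4. (y6 OR NOT y3 OR NOT y4) — NOT y4 is true.
  5. (y1 OR NOT y5 OR NOT y7) — y1 is true.
  6. (NOT y8 OR y7 OR y2) — NOT y8 is true.
  7. (NOT y2 OR NOT y7 OR NOT y8) — NOT y8 is true.
  8. (NOT y7 OR NOT y4 OR NOT y1) — NOT y7 is true.
  9. (NOT y1 OR NOT y7 OR NOT y8) — NOT y8 is true.
  10. (NOT y5 OR y8 OR y1) — y1 is true.
  11. (NOT y8 OR NOT y1 OR NOT y4) — NOT y8 is true.
  12. (NOT y5 OR NOT y1 OR NOT y8) — NOT y8 is true.
  13. (NOT y7 OR y8 OR y6) — NOT y7 is true.
  14. (NOT y6 OR y1 OR NOT y2) — y1 is true.
  15. (y7 OR NOT y3 OR y1) — y1 is true.
  16. (NOT y7 OR NOT y3 OR y2) — NOT y7 is true.
  17. (y6 OR y4 OR NOT y8) — NOT y8 is true.
  18. (NOT y6 OR y2 OR y3) — NOT y6 is true.
  19. (NOT y6 OR NOT y7 OR NOT y5) — NOT y7 is true.
  20. (y7 OR NOT y3 OR NOT y4) — NOT y4 is true.
  21. (y7 OR NOT y6 OR NOT y3) — NOT y6 is true.
  22. (NOT y2 OR y8 OR NOT y1) — NOT y2 is true.

y1=1, y2=0, y3=0, y4=0, y5=1, y6=0, y7=0, y8=0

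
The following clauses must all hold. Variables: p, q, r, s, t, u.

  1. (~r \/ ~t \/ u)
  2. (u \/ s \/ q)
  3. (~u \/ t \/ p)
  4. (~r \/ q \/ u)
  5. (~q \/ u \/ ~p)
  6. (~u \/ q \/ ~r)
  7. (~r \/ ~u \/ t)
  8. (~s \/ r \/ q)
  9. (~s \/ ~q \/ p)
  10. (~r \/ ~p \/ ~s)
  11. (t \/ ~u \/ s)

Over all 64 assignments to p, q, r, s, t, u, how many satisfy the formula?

11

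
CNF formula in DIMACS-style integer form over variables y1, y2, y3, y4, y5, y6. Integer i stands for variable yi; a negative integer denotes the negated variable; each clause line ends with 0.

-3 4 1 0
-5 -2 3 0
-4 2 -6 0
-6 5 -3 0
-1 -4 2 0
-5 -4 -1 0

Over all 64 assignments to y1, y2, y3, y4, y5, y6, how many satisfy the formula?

Case analysis on y4 and y1:
  y4=T, y1=T: remaining (y2,y3,y5,y6) ∈ {(T,F,F,F); (T,F,F,T); (T,T,F,F)} — 3.
  y4=T, y1=F: 9 of the 16 assignments to (y2,y3,y5,y6) work.
  y4=F, y1=T: 12 of the 16 assignments to (y2,y3,y5,y6) work.
  y4=F, y1=F: y6 free; 3 ways for (y2,y3,y5) × 2^1 = 6.
Total: 3 + 9 + 12 + 6 = 30.

30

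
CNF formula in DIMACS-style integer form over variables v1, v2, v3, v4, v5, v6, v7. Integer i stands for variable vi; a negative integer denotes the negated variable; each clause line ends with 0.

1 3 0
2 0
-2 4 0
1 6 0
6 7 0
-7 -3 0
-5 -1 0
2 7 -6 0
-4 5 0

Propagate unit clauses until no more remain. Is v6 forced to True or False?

True

(v2) stands alone — v2 = True.
(~v2 \/ v4) with v2 = True leaves only v4, so v4 = True.
In (~v4 \/ v5), ~v4 is now false; v5 must hold, so v5 = True.
From (~v5 \/ ~v1) and v5 = True: v1 = False.
(v3 \/ v1): since v1 = False, the clause reduces to (v3). v3 = True.
From (v1 \/ v6) and v1 = False: v6 = True.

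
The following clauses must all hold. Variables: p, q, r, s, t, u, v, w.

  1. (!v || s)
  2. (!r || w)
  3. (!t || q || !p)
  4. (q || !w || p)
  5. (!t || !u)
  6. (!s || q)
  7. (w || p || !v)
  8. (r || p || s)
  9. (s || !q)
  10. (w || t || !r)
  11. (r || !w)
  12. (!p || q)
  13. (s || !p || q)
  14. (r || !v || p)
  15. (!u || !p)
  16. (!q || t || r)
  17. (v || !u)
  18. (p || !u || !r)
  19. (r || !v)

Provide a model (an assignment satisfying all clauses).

p=False, q=True, r=True, s=True, t=True, u=False, v=False, w=True

Check each clause:
  1. (s || !v) — !v is true.
  2. (w || !r) — w is true.
  3. (!t || !p || q) — q is true.
  4. (!w || p || q) — q is true.
  5. (!t || !u) — !u is true.
  6. (!s || q) — q is true.
  7. (p || w || !v) — w is true.
  8. (r || p || s) — r is true.
  9. (s || !q) — s is true.
  10. (t || w || !r) — w is true.
  11. (!w || r) — r is true.
  12. (!p || q) — q is true.
  13. (q || !p || s) — q is true.
  14. (p || !v || r) — r is true.
  15. (!u || !p) — !u is true.
  16. (r || t || !q) — r is true.
  17. (!u || v) — !u is true.
  18. (!u || !r || p) — !u is true.
  19. (!v || r) — !v is true.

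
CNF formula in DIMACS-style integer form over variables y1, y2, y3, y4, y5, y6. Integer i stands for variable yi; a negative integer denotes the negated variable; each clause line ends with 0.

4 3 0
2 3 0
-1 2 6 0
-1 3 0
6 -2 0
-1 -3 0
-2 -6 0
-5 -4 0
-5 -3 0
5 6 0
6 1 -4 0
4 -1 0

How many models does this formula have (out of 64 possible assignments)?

2

The models are:
  y1=F y2=F y3=T y4=F y5=F y6=T
  y1=F y2=F y3=T y4=T y5=F y6=T
Count: 2.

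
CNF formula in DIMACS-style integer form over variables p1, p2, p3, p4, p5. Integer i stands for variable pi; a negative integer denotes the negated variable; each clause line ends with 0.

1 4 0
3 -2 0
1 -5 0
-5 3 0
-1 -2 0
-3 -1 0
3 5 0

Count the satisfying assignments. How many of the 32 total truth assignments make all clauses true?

2

The models are:
  p1=0 p2=0 p3=1 p4=1 p5=0
  p1=0 p2=1 p3=1 p4=1 p5=0
That's 2 in total.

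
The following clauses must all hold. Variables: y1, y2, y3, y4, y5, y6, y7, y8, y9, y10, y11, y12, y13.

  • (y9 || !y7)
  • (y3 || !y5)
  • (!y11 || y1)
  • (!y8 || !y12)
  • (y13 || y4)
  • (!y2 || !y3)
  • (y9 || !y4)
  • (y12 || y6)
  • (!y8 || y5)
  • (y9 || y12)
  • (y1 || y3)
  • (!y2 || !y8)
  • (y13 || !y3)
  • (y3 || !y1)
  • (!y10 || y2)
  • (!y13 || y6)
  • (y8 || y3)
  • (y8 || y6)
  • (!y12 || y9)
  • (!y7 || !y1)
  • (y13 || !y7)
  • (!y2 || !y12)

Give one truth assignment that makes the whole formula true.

y1=T, y2=F, y3=T, y4=T, y5=T, y6=T, y7=F, y8=T, y9=T, y10=F, y11=F, y12=F, y13=T

Check each clause:
  1. (!y7 || y9) — y9 is true.
  2. (y3 || !y5) — y3 is true.
  3. (!y11 || y1) — y1 is true.
  4. (!y8 || !y12) — !y12 is true.
  5. (y4 || y13) — y4 is true.
  6. (!y2 || !y3) — !y2 is true.
  7. (!y4 || y9) — y9 is true.
  8. (y6 || y12) — y6 is true.
  9. (y5 || !y8) — y5 is true.
  10. (y9 || y12) — y9 is true.
  11. (y3 || y1) — y1 is true.
  12. (!y2 || !y8) — !y2 is true.
  13. (y13 || !y3) — y13 is true.
  14. (!y1 || y3) — y3 is true.
  15. (y2 || !y10) — !y10 is true.
  16. (y6 || !y13) — y6 is true.
  17. (y8 || y3) — y8 is true.
  18. (y8 || y6) — y8 is true.
  19. (y9 || !y12) — y9 is true.
  20. (!y7 || !y1) — !y7 is true.
  21. (y13 || !y7) — !y7 is true.
  22. (!y2 || !y12) — !y12 is true.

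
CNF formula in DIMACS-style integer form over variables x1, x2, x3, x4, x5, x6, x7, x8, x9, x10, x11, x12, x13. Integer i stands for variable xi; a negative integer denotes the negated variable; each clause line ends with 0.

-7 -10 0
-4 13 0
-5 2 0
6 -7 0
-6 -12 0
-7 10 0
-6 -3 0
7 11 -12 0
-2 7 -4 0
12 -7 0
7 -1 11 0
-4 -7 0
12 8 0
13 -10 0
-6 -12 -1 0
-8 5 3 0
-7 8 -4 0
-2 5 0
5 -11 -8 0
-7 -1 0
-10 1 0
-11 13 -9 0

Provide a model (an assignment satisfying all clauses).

Pure literal: x4 appears only negated; assign x4 = False.
x9 occurs only negated in the remaining clauses — set x9 = False.
Branch on x1: take x1 = False.
  then x10 is forced to False.
  then x7 is forced to False.
Try x2 = True.
  then x5 is forced to True.
Try x3 = True.
  then x6 is forced to False.
The remaining clauses are satisfied by x8 = True, x11 = True, x12 = True, x13 = True.
Check each clause:
  1. (¬x10 ∨ ¬x7) — ¬x7 is true.
  2. (x13 ∨ ¬x4) — ¬x4 is true.
  3. (¬x5 ∨ x2) — x2 is true.
  4. (x6 ∨ ¬x7) — ¬x7 is true.
  5. (¬x6 ∨ ¬x12) — ¬x6 is true.
  6. (x10 ∨ ¬x7) — ¬x7 is true.
  7. (¬x3 ∨ ¬x6) — ¬x6 is true.
  8. (x7 ∨ ¬x12 ∨ x11) — x11 is true.
  9. (¬x4 ∨ ¬x2 ∨ x7) — ¬x4 is true.
  10. (x12 ∨ ¬x7) — ¬x7 is true.
  11. (x11 ∨ x7 ∨ ¬x1) — x11 is true.
  12. (¬x7 ∨ ¬x4) — ¬x7 is true.
  13. (x12 ∨ x8) — x8 is true.
  14. (¬x10 ∨ x13) — x13 is true.
  15. (¬x1 ∨ ¬x6 ∨ ¬x12) — ¬x6 is true.
  16. (x5 ∨ x3 ∨ ¬x8) — x3 is true.
  17. (¬x4 ∨ x8 ∨ ¬x7) — x8 is true.
  18. (¬x2 ∨ x5) — x5 is true.
  19. (¬x8 ∨ ¬x11 ∨ x5) — x5 is true.
  20. (¬x7 ∨ ¬x1) — ¬x7 is true.
  21. (¬x10 ∨ x1) — ¬x10 is true.
  22. (x13 ∨ ¬x11 ∨ ¬x9) — x13 is true.

x1=0  x2=1  x3=1  x4=0  x5=1  x6=0  x7=0  x8=1  x9=0  x10=0  x11=1  x12=1  x13=1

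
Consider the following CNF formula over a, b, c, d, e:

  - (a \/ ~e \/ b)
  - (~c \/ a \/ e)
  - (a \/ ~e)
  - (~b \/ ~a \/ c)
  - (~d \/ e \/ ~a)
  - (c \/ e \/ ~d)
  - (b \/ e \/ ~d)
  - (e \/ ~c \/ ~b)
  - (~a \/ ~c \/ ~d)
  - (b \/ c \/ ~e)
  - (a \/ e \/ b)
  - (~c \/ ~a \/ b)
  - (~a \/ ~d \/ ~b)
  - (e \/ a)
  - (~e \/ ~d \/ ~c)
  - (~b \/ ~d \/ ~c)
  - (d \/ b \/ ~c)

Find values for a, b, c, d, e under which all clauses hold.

a = 1  b = 1  c = 1  d = 0  e = 1

Check each clause:
  1. (~e \/ a \/ b) — a is true.
  2. (a \/ e \/ ~c) — a is true.
  3. (~e \/ a) — a is true.
  4. (c \/ ~b \/ ~a) — c is true.
  5. (~a \/ ~d \/ e) — ~d is true.
  6. (c \/ e \/ ~d) — c is true.
  7. (e \/ b \/ ~d) — b is true.
  8. (~c \/ e \/ ~b) — e is true.
  9. (~c \/ ~d \/ ~a) — ~d is true.
  10. (c \/ b \/ ~e) — b is true.
  11. (e \/ b \/ a) — a is true.
  12. (b \/ ~a \/ ~c) — b is true.
  13. (~d \/ ~a \/ ~b) — ~d is true.
  14. (a \/ e) — a is true.
  15. (~d \/ ~c \/ ~e) — ~d is true.
  16. (~b \/ ~c \/ ~d) — ~d is true.
  17. (~c \/ d \/ b) — b is true.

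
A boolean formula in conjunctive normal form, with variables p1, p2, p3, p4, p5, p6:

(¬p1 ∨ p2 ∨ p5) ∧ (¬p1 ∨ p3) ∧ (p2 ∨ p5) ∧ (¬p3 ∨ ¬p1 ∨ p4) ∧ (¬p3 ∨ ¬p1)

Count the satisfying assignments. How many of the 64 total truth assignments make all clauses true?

Case analysis on p1 and p3:
  p1=1, p3=1: a clause becomes empty — 0.
  p1=1, p3=0: a clause becomes empty — 0.
  p1=0, p3=1: p4, p6 free; 3 ways for (p2,p5) × 2^2 = 12.
  p1=0, p3=0: p4, p6 free; 3 ways for (p2,p5) × 2^2 = 12.
Total: 0 + 0 + 12 + 12 = 24.

24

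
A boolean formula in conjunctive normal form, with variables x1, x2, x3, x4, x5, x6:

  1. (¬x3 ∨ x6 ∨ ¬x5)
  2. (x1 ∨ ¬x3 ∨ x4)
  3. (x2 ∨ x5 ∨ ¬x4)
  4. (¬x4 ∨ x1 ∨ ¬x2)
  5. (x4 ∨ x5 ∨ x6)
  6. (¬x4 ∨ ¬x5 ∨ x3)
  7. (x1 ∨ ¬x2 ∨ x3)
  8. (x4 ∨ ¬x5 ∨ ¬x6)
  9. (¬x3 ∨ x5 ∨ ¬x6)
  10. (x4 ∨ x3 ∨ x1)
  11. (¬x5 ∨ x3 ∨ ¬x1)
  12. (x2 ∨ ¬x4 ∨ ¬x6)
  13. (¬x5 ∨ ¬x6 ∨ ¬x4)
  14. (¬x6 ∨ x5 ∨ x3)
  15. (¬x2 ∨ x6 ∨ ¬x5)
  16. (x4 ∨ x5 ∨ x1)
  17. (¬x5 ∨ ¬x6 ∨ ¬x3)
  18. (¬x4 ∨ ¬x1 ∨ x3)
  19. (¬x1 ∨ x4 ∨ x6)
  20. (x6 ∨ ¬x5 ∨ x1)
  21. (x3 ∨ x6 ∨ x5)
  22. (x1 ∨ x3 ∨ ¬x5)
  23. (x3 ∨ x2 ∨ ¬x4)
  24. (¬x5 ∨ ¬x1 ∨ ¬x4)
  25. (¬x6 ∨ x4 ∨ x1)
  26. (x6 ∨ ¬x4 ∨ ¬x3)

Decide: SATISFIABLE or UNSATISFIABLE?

UNSATISFIABLE

x4 = True:
  x5 = True:
    propagation gives x3=True, x6=True; an empty clause results — contradiction.
  x5 = False:
    propagation gives x2=True, x1=True, x3=True, x6=False; an empty clause results — contradiction.
x4 = False:
  x5 = True:
    propagation gives x6=False, x3=False, x1=True; an empty clause results — contradiction.
  x5 = False:
    propagation gives x6=True, x3=False; an empty clause results — contradiction.
Every branch closes, so no satisfying assignment exists.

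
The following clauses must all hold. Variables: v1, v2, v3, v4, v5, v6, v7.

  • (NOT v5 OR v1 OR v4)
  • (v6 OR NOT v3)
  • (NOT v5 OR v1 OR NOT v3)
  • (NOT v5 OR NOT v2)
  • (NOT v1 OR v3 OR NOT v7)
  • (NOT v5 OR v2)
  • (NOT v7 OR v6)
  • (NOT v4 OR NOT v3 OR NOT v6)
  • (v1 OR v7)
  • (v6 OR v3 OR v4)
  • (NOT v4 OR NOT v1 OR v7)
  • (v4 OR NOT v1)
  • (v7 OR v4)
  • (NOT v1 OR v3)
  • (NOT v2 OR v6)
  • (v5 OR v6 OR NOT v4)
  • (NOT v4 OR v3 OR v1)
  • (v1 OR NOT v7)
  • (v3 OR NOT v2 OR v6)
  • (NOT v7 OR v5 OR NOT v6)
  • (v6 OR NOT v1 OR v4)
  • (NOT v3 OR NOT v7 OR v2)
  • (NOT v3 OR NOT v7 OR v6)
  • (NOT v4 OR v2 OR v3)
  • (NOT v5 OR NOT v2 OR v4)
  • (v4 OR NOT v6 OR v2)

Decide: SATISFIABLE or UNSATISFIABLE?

v4 = True:
  v3 = True:
    propagation gives v6=True; an empty clause results — contradiction.
  v3 = False:
    propagation gives v1=False; an empty clause results — contradiction.
v4 = False:
  propagation gives v1=False, v5=False, v7=True; an empty clause results — contradiction.
Every branch closes, so no satisfying assignment exists.

UNSATISFIABLE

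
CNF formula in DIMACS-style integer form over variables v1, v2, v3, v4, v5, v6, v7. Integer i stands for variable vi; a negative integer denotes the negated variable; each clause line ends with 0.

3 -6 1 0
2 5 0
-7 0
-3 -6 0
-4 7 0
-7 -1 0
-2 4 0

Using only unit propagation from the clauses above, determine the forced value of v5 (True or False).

Unit clause (~v7) sets v7 = False.
In (v7 | ~v4), v7 is now false; ~v4 must hold, so v4 = False.
(v4 | ~v2): since v4 = False, the clause reduces to (~v2). v2 = False.
In (v2 | v5), v2 is now false; v5 must hold, so v5 = True.

True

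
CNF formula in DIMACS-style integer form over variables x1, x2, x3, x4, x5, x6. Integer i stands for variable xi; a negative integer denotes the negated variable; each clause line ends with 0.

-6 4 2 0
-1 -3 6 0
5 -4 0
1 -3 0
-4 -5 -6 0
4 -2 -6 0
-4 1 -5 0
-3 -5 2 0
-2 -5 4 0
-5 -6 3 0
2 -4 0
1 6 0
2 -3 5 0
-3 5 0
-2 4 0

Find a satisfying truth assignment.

x1=True, x2=False, x3=False, x4=False, x5=True, x6=False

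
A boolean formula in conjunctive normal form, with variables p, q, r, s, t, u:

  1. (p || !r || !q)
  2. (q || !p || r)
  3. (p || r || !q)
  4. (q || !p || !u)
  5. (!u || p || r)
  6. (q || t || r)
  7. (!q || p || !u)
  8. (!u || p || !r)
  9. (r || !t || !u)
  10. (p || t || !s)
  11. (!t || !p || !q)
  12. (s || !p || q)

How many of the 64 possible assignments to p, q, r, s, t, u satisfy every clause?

15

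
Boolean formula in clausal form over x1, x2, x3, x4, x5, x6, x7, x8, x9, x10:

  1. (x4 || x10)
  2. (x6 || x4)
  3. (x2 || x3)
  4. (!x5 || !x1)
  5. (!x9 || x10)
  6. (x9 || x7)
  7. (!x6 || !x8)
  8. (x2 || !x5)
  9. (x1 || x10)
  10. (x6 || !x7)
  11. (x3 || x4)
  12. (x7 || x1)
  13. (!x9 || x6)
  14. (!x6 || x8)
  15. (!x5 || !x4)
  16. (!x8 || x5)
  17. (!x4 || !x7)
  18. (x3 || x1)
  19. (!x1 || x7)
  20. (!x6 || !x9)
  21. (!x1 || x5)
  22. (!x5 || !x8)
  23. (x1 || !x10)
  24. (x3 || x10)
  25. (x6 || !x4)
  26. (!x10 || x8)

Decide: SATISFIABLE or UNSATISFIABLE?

x1 = True:
  propagation gives x5=False; an empty clause results — contradiction.
x1 = False:
  propagation gives x10=True; an empty clause results — contradiction.
Every branch closes, so no satisfying assignment exists.

UNSATISFIABLE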